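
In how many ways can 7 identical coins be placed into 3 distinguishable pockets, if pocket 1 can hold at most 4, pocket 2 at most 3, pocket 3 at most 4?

Ignoring the caps, the number of non-negative solutions to x_1+…+x_3 = 7 is C(9,2) = 36.
Subtract solutions that violate a single cap (substitute x_i' = x_i − (cap_i+1)): x_1 ≥ 5 gives C(4,2) = 6; x_2 ≥ 4 gives C(5,2) = 10; x_3 ≥ 5 gives C(4,2) = 6. Together 22.
No two caps can be exceeded simultaneously, so the pair terms are all 0.
By inclusion–exclusion the count is 36 − 22 + 0 = 14.

14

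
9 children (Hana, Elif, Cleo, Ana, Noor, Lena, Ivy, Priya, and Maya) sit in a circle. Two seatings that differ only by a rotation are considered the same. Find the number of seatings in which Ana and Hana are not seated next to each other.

All circular seatings of 9 people number (8)! = 40320.
Seatings with Ana beside Hana: treat them as a block with 2 internal orders, giving 2 × (7)! = 10080.
Subtracting, 40320 − 10080 = 30240.

30240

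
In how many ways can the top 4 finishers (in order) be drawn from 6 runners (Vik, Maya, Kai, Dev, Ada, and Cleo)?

360

This is an ordered selection of 4 from 6: P(6,4).
That gives 6 × 5 × 4 × 3 = 360.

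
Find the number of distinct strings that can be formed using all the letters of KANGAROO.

10080

The 8 letters of KANGAROO have repeats: A appearing twice and O appearing twice.
The number of distinct arrangements is 8!/(2!·2!) = 40320/4 = 10080.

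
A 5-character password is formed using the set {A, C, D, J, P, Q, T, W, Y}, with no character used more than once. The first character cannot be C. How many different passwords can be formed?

13440

The first character has 9−1 = 8 choices (anything except C).
The remaining 4 characters are filled from the other 8 symbols without repetition: 8 × 7 × 6 × 5 = 1680.
Total: 8 × 1680 = 13440.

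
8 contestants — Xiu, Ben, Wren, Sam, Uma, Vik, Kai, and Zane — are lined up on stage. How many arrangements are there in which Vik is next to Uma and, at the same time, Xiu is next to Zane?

2880

Treat {Vik,Uma} as one block (2 orders) and {Xiu,Zane} as another (2 orders).
That leaves 6 units to arrange: 2 × 2 × 6! = 4 × 720 = 2880.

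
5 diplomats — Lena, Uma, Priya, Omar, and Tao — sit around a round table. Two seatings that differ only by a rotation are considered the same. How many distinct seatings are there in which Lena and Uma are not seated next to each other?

12

Without the restriction there are (4)! = 24 seatings.
Seatings with Lena beside Uma: treat them as a block with 2 internal orders, giving 2 × (3)! = 12.
Subtracting, 24 − 12 = 12.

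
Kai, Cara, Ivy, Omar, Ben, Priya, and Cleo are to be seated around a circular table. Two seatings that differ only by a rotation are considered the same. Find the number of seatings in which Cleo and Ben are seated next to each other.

240

Glue Cleo and Ben into a block (2 internal orders). Seating 6 units around a circle gives (5)! arrangements.
So 2 × (5)! = 2 × 120 = 240.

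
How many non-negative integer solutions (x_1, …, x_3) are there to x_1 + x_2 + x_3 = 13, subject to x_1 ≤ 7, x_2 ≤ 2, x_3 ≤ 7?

Without the upper bounds there are C(15,2) = 105 ways to split 13 among 3 variables.
Subtract solutions that violate a single cap (substitute x_i' = x_i − (cap_i+1)): x_1 ≥ 8 gives C(7,2) = 21; x_2 ≥ 3 gives C(12,2) = 66; x_3 ≥ 8 gives C(7,2) = 21. Together 108.
Add back pairs where two caps are both exceeded: 6 + 0 + 6 = 12.
By inclusion–exclusion the count is 105 − 108 + 12 = 9.

9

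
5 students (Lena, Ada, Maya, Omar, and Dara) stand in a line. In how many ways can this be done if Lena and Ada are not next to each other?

72

There are 5! = 120 arrangements in all. If Lena and Ada are adjacent, merging them into one block gives 2·(4)! = 48 arrangements.
Complementary counting: 120 − 48 = 72.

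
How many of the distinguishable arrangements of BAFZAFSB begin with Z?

630

Fix Z in the first position and arrange the remaining 7 letters.
Those 7 letters have A appearing twice, B appearing twice, and F appearing twice, giving (7)!/(2!·2!·2!) = 630.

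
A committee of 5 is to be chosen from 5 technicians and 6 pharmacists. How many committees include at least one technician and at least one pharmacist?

With no constraint there are C(11,5) = 462 possible selections.
Subtract selections that omit an entire group: no technicians → C(6,5) = 6; no pharmacists → C(5,5) = 1.
Both groups omitted at once is impossible, so 462 − 7 = 455.

455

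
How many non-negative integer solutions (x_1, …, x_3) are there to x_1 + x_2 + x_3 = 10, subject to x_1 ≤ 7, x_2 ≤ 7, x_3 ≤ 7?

48

Without the upper bounds there are C(12,2) = 66 ways to split 10 among 3 variables.
Subtract solutions that violate a single cap (substitute x_i' = x_i − (cap_i+1)): x_1 ≥ 8 gives C(4,2) = 6; x_2 ≥ 8 gives C(4,2) = 6; x_3 ≥ 8 gives C(4,2) = 6. Together 18.
No two caps can be exceeded simultaneously, so the pair terms are all 0.
By inclusion–exclusion the count is 66 − 18 + 0 = 48.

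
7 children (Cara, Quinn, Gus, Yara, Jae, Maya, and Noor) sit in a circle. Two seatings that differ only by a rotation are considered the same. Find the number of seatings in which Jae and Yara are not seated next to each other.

All circular seatings of 7 people number (6)! = 720.
Those with Jae next to Yara: fuse the pair into one unit and seat 6 units around a circle — 2·(5)! = 240.
Subtracting, 720 − 240 = 480.

480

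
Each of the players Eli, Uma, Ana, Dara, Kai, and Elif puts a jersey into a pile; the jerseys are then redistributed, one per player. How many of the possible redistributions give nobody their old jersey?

Count assignments avoiding every fixed point. For any j of the 6 players fixed to their old jersey, the other 6−j can be arranged in (6−j)! ways.
By inclusion–exclusion this is Σ_{j=0}^{6} (−1)^j C(6,j)·(6−j)!.
Computing: 720 − 720 + 360 − 120 + 30 − 6 + 1 = 265.

265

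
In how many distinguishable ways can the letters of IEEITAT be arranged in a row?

Letter multiplicities in IEEITAT: A×1, E×2, I×2, T×2.
Dividing 7! = 5040 by 2!·2!·2! = 8 for the repeated letters gives 630.

630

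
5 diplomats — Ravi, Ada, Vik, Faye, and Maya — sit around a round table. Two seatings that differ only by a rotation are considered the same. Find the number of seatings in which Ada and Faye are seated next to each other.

12

Glue Ada and Faye into a block (2 internal orders). Seating 4 units around a circle gives (3)! arrangements.
So 2 × (3)! = 2 × 6 = 12.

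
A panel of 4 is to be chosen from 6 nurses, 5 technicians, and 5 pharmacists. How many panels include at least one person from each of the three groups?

975

Total 4-person selections from all 16: C(16,4) = 1820.
Subtract selections that omit an entire group: no nurses → C(10,4) = 210; no technicians → C(11,4) = 330; no pharmacists → C(11,4) = 330.
Add back selections omitting two groups (i.e. drawn from a single group): C(6,4) + C(5,4) + C(5,4) = 25.
By inclusion–exclusion: 1820 − 870 + 25 = 975.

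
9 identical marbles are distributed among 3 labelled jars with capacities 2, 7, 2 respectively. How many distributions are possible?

Without the upper bounds there are C(11,2) = 55 ways to split 9 among 3 jars.
Subtract solutions that violate a single cap (substitute x_i' = x_i − (cap_i+1)): x_1 ≥ 3 gives C(8,2) = 28; x_2 ≥ 8 gives C(3,2) = 3; x_3 ≥ 3 gives C(8,2) = 28. Together 59.
Add back pairs where two caps are both exceeded: 0 + 10 + 0 = 10.
By inclusion–exclusion the count is 55 − 59 + 10 = 6.

6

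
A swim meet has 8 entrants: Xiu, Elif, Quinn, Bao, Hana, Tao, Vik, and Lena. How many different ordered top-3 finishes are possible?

336

This is an ordered selection of 3 from 8: P(8,3).
That gives 8 × 7 × 6 = 336.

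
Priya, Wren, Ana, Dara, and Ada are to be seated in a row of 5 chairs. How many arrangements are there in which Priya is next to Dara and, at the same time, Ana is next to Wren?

24

Treat {Priya,Dara} as one block (2 orders) and {Ana,Wren} as another (2 orders).
That leaves 3 units to arrange: 2 × 2 × 3! = 4 × 6 = 24.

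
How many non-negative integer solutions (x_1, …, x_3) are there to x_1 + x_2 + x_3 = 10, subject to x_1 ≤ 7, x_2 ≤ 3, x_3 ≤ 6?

22

By stars and bars, unrestricted non-negative solutions to x_1+…+x_3 = 10 number C(10+2,2) = 66.
Subtract solutions that violate a single cap (substitute x_i' = x_i − (cap_i+1)): x_1 ≥ 8 gives C(4,2) = 6; x_2 ≥ 4 gives C(8,2) = 28; x_3 ≥ 7 gives C(5,2) = 10. Together 44.
No two caps can be exceeded simultaneously, so the pair terms are all 0.
By inclusion–exclusion the count is 66 − 44 + 0 = 22.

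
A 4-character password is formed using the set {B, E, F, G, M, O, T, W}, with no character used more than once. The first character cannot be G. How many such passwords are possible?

1470

The first character has 8−1 = 7 choices (anything except G).
The remaining 3 characters are filled from the other 7 symbols without repetition: 7 × 6 × 5 = 210.
Total: 7 × 210 = 1470.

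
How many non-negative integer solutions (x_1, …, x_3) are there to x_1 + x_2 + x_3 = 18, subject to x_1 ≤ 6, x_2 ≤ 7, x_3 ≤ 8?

10

Ignoring the caps, the number of non-negative solutions to x_1+…+x_3 = 18 is C(20,2) = 190.
Subtract solutions that violate a single cap (substitute x_i' = x_i − (cap_i+1)): x_1 ≥ 7 gives C(13,2) = 78; x_2 ≥ 8 gives C(12,2) = 66; x_3 ≥ 9 gives C(11,2) = 55. Together 199.
Add back pairs where two caps are both exceeded: 10 + 6 + 3 = 19.
By inclusion–exclusion the count is 190 − 199 + 19 = 10.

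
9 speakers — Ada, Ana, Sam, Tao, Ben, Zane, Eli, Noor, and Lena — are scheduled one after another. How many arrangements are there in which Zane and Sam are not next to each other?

282240

There are 9! = 362880 arrangements in all. If Zane and Sam are adjacent, merging them into one block gives 2·(8)! = 80640 arrangements.
So 362880 − 80640 = 282240 arrangements keep them apart.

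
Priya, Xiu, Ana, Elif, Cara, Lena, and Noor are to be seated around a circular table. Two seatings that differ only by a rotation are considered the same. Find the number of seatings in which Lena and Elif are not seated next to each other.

480

All circular seatings of 7 people number (6)! = 720.
Those with Lena next to Elif: fuse the pair into one unit and seat 6 units around a circle — 2·(5)! = 240.
Subtracting, 720 − 240 = 480.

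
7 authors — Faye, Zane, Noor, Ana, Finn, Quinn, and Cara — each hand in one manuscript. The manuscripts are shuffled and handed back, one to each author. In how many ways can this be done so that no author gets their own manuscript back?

1854

This is the derangement count D_7: permutations of 7 items with no fixed point.
By inclusion–exclusion this is Σ_{j=0}^{7} (−1)^j C(7,j)·(7−j)!.
Computing: 5040 − 5040 + 2520 − 840 + 210 − 42 + 7 − 1 = 1854.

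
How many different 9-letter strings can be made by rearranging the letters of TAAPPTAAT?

The 9 letters of TAAPPTAAT have repeats: A appearing 4 times, P appearing twice, and T appearing 3 times.
So there are 9! / (4!·3!·2!) = 1260 distinguishable arrangements.

1260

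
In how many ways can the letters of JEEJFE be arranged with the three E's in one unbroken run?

Treat the 3 copies of E as a single block. The multiset to arrange is then {EEE, F, J, J}, 4 items in all.
That gives (4)!/(2!) = 12 arrangements.

12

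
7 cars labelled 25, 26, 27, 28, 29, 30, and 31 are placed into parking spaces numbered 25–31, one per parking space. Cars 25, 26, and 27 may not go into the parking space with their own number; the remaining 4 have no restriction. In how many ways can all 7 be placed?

Let Aᵢ (for i ∈ {25, 26, 27}) be the placements that put car i in its forbidden parking space. Any j of these fix j positions, leaving (7−j)! ways to fill the rest, and there are C(3,j) ways to pick which j.
By inclusion–exclusion, the number of valid placements is Σ_{j=0}^{3} (−1)^j C(3,j)·(7−j)!.
Computing: 5040 − 2160 + 360 − 24 = 3216.

3216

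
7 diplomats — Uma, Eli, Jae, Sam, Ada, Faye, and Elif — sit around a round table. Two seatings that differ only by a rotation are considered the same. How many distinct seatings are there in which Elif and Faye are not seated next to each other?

Without the restriction there are (6)! = 720 seatings.
Seatings with Elif beside Faye: treat them as a block with 2 internal orders, giving 2 × (5)! = 240.
Subtracting, 720 − 240 = 480.

480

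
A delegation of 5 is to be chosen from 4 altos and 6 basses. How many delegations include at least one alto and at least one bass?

246

Unrestricted: C(10,5) = 252 ways to pick any 5 of the 10.
Selections missing a whole group: no altos → C(6,5) = 6; no basses → C(4,5) = 0.
Both groups omitted at once is impossible, so 252 − 6 = 246.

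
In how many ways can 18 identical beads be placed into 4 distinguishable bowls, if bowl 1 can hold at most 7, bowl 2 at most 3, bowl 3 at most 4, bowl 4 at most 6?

Ignoring the caps, the number of non-negative solutions to x_1+…+x_4 = 18 is C(21,3) = 1330.
Subtract solutions that violate a single cap (substitute x_i' = x_i − (cap_i+1)): x_1 ≥ 8 gives C(13,3) = 286; x_2 ≥ 4 gives C(17,3) = 680; x_3 ≥ 5 gives C(16,3) = 560; x_4 ≥ 7 gives C(14,3) = 364. Together 1890.
Add back pairs where two caps are both exceeded: 84 + 56 + 20 + 220 + 120 + 84 = 584.
Subtract triples: 4 + 0 + 0 + 10 = 14.
By inclusion–exclusion the count is 1330 − 1890 + 584 − 14 = 10.

10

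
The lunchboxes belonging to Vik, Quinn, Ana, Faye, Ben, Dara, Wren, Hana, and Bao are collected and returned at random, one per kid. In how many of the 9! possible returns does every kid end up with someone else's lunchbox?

This is the derangement count D_9: permutations of 9 items with no fixed point.
By inclusion–exclusion this is Σ_{j=0}^{9} (−1)^j C(9,j)·(9−j)!.
Computing: 362880 − 362880 + 181440 − 60480 + 15120 − 3024 + 504 − 72 + 9 − 1 = 133496.

133496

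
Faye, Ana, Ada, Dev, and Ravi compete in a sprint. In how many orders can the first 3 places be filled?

60

There are 5 choices for 1st place, 4 for 2nd, and 3 for 3rd.
That gives 5 × 4 × 3 = 60.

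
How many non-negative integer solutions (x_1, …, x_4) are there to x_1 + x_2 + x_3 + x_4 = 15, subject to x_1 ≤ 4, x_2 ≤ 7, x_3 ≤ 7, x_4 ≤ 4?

100

Without the upper bounds there are C(18,3) = 816 ways to split 15 among 4 variables.
Subtract solutions that violate a single cap (substitute x_i' = x_i − (cap_i+1)): x_1 ≥ 5 gives C(13,3) = 286; x_2 ≥ 8 gives C(10,3) = 120; x_3 ≥ 8 gives C(10,3) = 120; x_4 ≥ 5 gives C(13,3) = 286. Together 812.
Add back pairs where two caps are both exceeded: 10 + 10 + 56 + 0 + 10 + 10 = 96.
By inclusion–exclusion the count is 816 − 812 + 96 = 100.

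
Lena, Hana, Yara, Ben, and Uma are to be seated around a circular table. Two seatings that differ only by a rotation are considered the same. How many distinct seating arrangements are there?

24

Fix one person's seat to break rotational symmetry; the remaining 4 people can be arranged in (4)! = 24 ways.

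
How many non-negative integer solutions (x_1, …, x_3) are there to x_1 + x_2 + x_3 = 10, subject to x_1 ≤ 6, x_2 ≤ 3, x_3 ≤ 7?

By stars and bars, unrestricted non-negative solutions to x_1+…+x_3 = 10 number C(10+2,2) = 66.
Subtract solutions that violate a single cap (substitute x_i' = x_i − (cap_i+1)): x_1 ≥ 7 gives C(5,2) = 10; x_2 ≥ 4 gives C(8,2) = 28; x_3 ≥ 8 gives C(4,2) = 6. Together 44.
No two caps can be exceeded simultaneously, so the pair terms are all 0.
By inclusion–exclusion the count is 66 − 44 + 0 = 22.

22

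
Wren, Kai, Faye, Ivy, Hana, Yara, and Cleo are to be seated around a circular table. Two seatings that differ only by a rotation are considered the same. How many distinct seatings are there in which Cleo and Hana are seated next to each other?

240

Treat {Cleo, Hana} as one unit (2 internal orders) and seat the resulting 6 units around the table: (5)! circular arrangements.
So 2 × (5)! = 2 × 120 = 240.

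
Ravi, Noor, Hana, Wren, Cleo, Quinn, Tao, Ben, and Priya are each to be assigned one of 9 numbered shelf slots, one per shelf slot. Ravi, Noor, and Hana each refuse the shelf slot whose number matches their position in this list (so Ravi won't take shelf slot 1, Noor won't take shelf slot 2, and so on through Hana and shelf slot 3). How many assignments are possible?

256320

Let Aᵢ (for i ∈ {1, 2, 3}) be the placements that put person i in their forbidden shelf slot. Any j of these fix j positions, leaving (9−j)! ways to fill the rest, and there are C(3,j) ways to pick which j.
By inclusion–exclusion, the number of valid placements is Σ_{j=0}^{3} (−1)^j C(3,j)·(9−j)!.
Computing: 362880 − 120960 + 15120 − 720 = 256320.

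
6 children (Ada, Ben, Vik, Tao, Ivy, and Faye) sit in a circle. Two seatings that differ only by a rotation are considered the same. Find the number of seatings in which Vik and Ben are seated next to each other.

Glue Vik and Ben into a block (2 internal orders). Seating 5 units around a circle gives (4)! arrangements.
So 2 × (4)! = 2 × 24 = 48.

48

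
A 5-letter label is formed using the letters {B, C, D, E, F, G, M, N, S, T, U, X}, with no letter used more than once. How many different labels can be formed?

This is a permutation of 5 out of 12: P(12,5) = 12!/7!.
12 × 11 × 10 × 9 × 8 = 95040.

95040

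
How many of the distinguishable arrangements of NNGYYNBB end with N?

630

With the last slot taken by N, it remains to arrange the other 7 letters (NGYYNBB).
Those 7 letters have B appearing twice, N appearing twice, and Y appearing twice, giving (7)!/(2!·2!·2!) = 630.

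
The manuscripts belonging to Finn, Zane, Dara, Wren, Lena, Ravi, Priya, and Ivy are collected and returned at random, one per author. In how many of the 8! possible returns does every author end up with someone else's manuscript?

14833

Count assignments avoiding every fixed point. For any j of the 8 authors fixed to their own manuscript, the other 8−j can be arranged in (8−j)! ways.
By inclusion–exclusion this is Σ_{j=0}^{8} (−1)^j C(8,j)·(8−j)!.
Computing: 40320 − 40320 + 20160 − 6720 + 1680 − 336 + 56 − 8 + 1 = 14833.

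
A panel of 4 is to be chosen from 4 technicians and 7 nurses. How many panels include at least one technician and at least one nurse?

294

With no constraint there are C(11,4) = 330 possible selections.
Selections missing a whole group: no technicians → C(7,4) = 35; no nurses → C(4,4) = 1.
Both groups omitted at once is impossible, so 330 − 36 = 294.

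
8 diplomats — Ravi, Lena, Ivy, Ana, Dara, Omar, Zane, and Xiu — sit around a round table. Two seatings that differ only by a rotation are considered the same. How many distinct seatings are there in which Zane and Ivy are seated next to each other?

1440

Glue Zane and Ivy into a block (2 internal orders). Seating 7 units around a circle gives (6)! arrangements.
So 2 × (6)! = 2 × 720 = 1440.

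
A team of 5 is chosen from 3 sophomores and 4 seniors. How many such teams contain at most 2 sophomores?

Split by how many sophomores are chosen (0 through 2).
Sum: C(3,0)·C(4,5) + C(3,1)·C(4,4) + C(3,2)·C(4,3) = 0 + 3 + 12 = 15.

15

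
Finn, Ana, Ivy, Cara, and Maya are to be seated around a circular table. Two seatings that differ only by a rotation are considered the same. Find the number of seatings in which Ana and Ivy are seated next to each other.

Treat {Ana, Ivy} as one unit (2 internal orders) and seat the resulting 4 units around the table: (3)! circular arrangements.
So 2 × (3)! = 2 × 6 = 12.

12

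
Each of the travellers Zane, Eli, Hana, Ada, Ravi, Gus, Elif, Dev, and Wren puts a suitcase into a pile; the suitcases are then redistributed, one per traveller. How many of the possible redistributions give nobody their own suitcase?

133496

This is the derangement count D_9: permutations of 9 items with no fixed point.
By inclusion–exclusion this is Σ_{j=0}^{9} (−1)^j C(9,j)·(9−j)!.
Computing: 362880 − 362880 + 181440 − 60480 + 15120 − 3024 + 504 − 72 + 9 − 1 = 133496.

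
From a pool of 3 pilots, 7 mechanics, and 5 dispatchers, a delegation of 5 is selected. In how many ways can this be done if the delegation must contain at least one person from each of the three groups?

With no constraint there are C(15,5) = 3003 possible selections.
Selections missing a whole group: no pilots → C(12,5) = 792; no mechanics → C(8,5) = 56; no dispatchers → C(10,5) = 252.
Add back selections omitting two groups (i.e. drawn from a single group): C(3,5) + C(7,5) + C(5,5) = 22.
By inclusion–exclusion: 3003 − 1100 + 22 = 1925.

1925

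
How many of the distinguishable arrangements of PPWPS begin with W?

With the first slot taken by W, it remains to arrange the other 4 letters (PPPS).
Those 4 letters have P appearing 3 times, giving (4)!/(3!) = 4.

4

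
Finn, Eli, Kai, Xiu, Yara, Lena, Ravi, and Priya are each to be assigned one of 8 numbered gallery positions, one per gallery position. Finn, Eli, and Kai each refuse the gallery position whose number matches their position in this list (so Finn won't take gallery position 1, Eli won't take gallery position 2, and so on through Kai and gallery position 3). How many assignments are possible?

27240

Let Aᵢ (for i ∈ {1, 2, 3}) be the placements that put person i in their forbidden gallery position. Any j of these fix j positions, leaving (8−j)! ways to fill the rest, and there are C(3,j) ways to pick which j.
By inclusion–exclusion, the number of valid placements is Σ_{j=0}^{3} (−1)^j C(3,j)·(8−j)!.
Computing: 40320 − 15120 + 2160 − 120 = 27240.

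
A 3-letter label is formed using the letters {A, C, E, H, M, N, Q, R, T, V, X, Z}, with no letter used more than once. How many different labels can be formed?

With no repetition, fill the 3 letters in order: 12 choices, then 11, down to 10.
12 × 11 × 10 = 1320.

1320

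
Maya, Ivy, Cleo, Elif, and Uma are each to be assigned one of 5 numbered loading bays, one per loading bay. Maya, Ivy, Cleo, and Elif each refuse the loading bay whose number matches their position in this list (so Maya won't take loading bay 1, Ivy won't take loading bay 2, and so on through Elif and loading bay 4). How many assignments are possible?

Let Aᵢ (for 1 ≤ i ≤ 4) be the placements that put person i in their forbidden loading bay. Any j of these fix j positions, leaving (5−j)! ways to fill the rest, and there are C(4,j) ways to pick which j.
By inclusion–exclusion, the number of valid placements is Σ_{j=0}^{4} (−1)^j C(4,j)·(5−j)!.
Computing: 120 − 96 + 36 − 8 + 1 = 53.

53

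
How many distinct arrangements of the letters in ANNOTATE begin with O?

With the first slot taken by O, it remains to arrange the other 7 letters (ANNTATE).
Those 7 letters have A appearing twice, N appearing twice, and T appearing twice, giving (7)!/(2!·2!·2!) = 630.

630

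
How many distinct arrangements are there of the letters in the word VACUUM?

360

Letter multiplicities in VACUUM: A×1, C×1, M×1, U×2, V×1.
The number of distinct arrangements is 6!/(2!) = 720/2 = 360.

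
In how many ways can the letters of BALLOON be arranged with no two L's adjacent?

Total arrangements of BALLOON: 7!/(2!·2!) = 1260.
Arrangements with the L's together: treat LL as one letter, giving (6)!/(2!) = 360.
Hence 1260 − 360 = 900.

900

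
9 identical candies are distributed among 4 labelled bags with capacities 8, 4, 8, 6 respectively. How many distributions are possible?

By stars and bars, unrestricted non-negative solutions to x_1+…+x_4 = 9 number C(9+3,3) = 220.
Subtract solutions that violate a single cap (substitute x_i' = x_i − (cap_i+1)): x_1 ≥ 9 gives C(3,3) = 1; x_2 ≥ 5 gives C(7,3) = 35; x_3 ≥ 9 gives C(3,3) = 1; x_4 ≥ 7 gives C(5,3) = 10. Together 47.
No two caps can be exceeded simultaneously, so the pair terms are all 0.
By inclusion–exclusion the count is 220 − 47 + 0 = 173.

173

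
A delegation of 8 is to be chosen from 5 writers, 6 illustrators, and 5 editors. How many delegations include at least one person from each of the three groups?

Unrestricted: C(16,8) = 12870 ways to pick any 8 of the 16.
Subtract selections that omit an entire group: no writers → C(11,8) = 165; no illustrators → C(10,8) = 45; no editors → C(11,8) = 165.
Add back selections omitting two groups (i.e. drawn from a single group): C(5,8) + C(6,8) + C(5,8) = 0.
By inclusion–exclusion: 12870 − 375 + 0 = 12495.

12495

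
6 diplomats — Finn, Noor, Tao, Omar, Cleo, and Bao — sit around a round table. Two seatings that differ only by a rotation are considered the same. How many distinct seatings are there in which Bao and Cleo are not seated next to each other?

All circular seatings of 6 people number (5)! = 120.
Those with Bao next to Cleo: fuse the pair into one unit and seat 5 units around a circle — 2·(4)! = 48.
Subtracting, 120 − 48 = 72.

72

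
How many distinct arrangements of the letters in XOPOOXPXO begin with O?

Fix O in the first position and arrange the remaining 8 letters.
Those 8 letters have O appearing 3 times, P appearing twice, and X appearing 3 times, giving (8)!/(3!·3!·2!) = 560.

560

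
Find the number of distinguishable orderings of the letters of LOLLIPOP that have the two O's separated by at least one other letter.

1260

There are 8!/(3!·2!·2!) = 1680 arrangements of LOLLIPOP in total.
Arrangements with the O's together: treat OO as one letter, giving (7)!/(3!·2!) = 420.
Subtracting, 1680 − 420 = 1260 arrangements keep the O's apart.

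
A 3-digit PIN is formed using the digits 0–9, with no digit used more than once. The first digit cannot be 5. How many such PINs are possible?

648

The first digit has 10−1 = 9 choices (anything except 5).
The remaining 2 digits are filled from the other 9 symbols without repetition: 9 × 8 = 72.
Total: 9 × 72 = 648.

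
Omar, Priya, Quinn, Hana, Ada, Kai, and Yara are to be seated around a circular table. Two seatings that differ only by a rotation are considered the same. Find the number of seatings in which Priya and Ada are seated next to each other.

Treat {Priya, Ada} as one unit (2 internal orders) and seat the resulting 6 units around the table: (5)! circular arrangements.
So 2 × (5)! = 2 × 120 = 240.

240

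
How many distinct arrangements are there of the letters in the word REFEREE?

105

The 7 letters of REFEREE have repeats: E appearing 4 times and R appearing twice.
So there are 7! / (4!·2!) = 105 distinguishable arrangements.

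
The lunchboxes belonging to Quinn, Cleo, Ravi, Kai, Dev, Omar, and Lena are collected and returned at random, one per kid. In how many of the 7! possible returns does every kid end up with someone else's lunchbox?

1854

This is the derangement count D_7: permutations of 7 items with no fixed point.
By inclusion–exclusion this is Σ_{j=0}^{7} (−1)^j C(7,j)·(7−j)!.
Computing: 5040 − 5040 + 2520 − 840 + 210 − 42 + 7 − 1 = 1854.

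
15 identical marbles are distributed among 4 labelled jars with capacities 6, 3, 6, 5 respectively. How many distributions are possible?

52

By stars and bars, unrestricted non-negative solutions to x_1+…+x_4 = 15 number C(15+3,3) = 816.
Subtract solutions that violate a single cap (substitute x_i' = x_i − (cap_i+1)): x_1 ≥ 7 gives C(11,3) = 165; x_2 ≥ 4 gives C(14,3) = 364; x_3 ≥ 7 gives C(11,3) = 165; x_4 ≥ 6 gives C(12,3) = 220. Together 914.
Add back pairs where two caps are both exceeded: 35 + 4 + 10 + 35 + 56 + 10 = 150.
By inclusion–exclusion the count is 816 − 914 + 150 = 52.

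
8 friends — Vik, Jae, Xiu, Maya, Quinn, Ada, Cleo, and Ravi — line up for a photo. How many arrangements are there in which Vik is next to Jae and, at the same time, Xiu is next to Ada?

2880

Treat {Vik,Jae} as one block (2 orders) and {Xiu,Ada} as another (2 orders).
That leaves 6 units to arrange: 2 × 2 × 6! = 4 × 720 = 2880.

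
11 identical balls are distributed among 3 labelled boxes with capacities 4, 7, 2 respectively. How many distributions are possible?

Without the upper bounds there are C(13,2) = 78 ways to split 11 among 3 boxes.
Subtract solutions that violate a single cap (substitute x_i' = x_i − (cap_i+1)): x_1 ≥ 5 gives C(8,2) = 28; x_2 ≥ 8 gives C(5,2) = 10; x_3 ≥ 3 gives C(10,2) = 45. Together 83.
Add back pairs where two caps are both exceeded: 0 + 10 + 1 = 11.
By inclusion–exclusion the count is 78 − 83 + 11 = 6.

6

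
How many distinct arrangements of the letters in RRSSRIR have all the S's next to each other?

30

Treat the 2 copies of S as a single block. The multiset to arrange is then {SS, I, R, R, R, R}, 6 items in all.
That gives (6)!/(4!) = 30 arrangements.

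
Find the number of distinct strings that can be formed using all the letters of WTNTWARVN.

45360

Letter multiplicities in WTNTWARVN: A×1, N×2, R×1, T×2, V×1, W×2.
Dividing 9! = 362880 by 2!·2!·2! = 8 for the repeated letters gives 45360.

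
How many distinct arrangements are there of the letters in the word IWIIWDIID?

756

The 9 letters of IWIIWDIID have repeats: D appearing twice, I appearing 5 times, and W appearing twice.
So there are 9! / (5!·2!·2!) = 756 distinguishable arrangements.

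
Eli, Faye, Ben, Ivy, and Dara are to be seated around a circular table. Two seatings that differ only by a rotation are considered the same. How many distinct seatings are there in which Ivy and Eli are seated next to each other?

Treat {Ivy, Eli} as one unit (2 internal orders) and seat the resulting 4 units around the table: (3)! circular arrangements.
So 2 × (3)! = 2 × 6 = 12.

12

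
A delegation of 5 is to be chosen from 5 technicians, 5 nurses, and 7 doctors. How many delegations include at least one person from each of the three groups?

4375

Total 5-person selections from all 17: C(17,5) = 6188.
Subtract selections that omit an entire group: no technicians → C(12,5) = 792; no nurses → C(12,5) = 792; no doctors → C(10,5) = 252.
Add back selections omitting two groups (i.e. drawn from a single group): C(5,5) + C(5,5) + C(7,5) = 23.
By inclusion–exclusion: 6188 − 1836 + 23 = 4375.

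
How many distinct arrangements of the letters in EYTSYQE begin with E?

360

With the first slot taken by E, it remains to arrange the other 6 letters (YTSYQE).
Those 6 letters have Y appearing twice, giving (6)!/(2!) = 360.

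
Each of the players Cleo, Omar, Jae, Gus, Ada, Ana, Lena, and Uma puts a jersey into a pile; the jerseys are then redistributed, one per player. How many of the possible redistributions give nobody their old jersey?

This is the derangement count D_8: permutations of 8 items with no fixed point.
By inclusion–exclusion this is Σ_{j=0}^{8} (−1)^j C(8,j)·(8−j)!.
Computing: 40320 − 40320 + 20160 − 6720 + 1680 − 336 + 56 − 8 + 1 = 14833.

14833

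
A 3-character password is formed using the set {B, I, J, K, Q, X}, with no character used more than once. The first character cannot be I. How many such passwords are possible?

100

The first character has 6−1 = 5 choices (anything except I).
The remaining 2 characters are filled from the other 5 symbols without repetition: 5 × 4 = 20.
Total: 5 × 20 = 100.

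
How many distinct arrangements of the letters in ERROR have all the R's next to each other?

6

Treat the 3 copies of R as a single block. The multiset to arrange is then {RRR, E, O}, 3 items in all.
All 3 items are distinct, so there are (3)! = 6 arrangements.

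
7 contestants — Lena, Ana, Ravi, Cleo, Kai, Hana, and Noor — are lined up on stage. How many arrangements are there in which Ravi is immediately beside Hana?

1440

Place the 5 others and the Ravi-Hana pair as 6 objects in a line; the pair has 2 internal arrangements.
So the count is 2·(6)! = 1440.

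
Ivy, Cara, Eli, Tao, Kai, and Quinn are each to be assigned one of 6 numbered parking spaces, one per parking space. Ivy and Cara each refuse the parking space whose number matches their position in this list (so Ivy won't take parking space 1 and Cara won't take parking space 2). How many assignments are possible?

Let Aᵢ (for i ∈ {1, 2}) be the placements that put person i in their forbidden parking space. Any j of these fix j positions, leaving (6−j)! ways to fill the rest, and there are C(2,j) ways to pick which j.
By inclusion–exclusion, the number of valid placements is Σ_{j=0}^{2} (−1)^j C(2,j)·(6−j)!.
Computing: 720 − 240 + 24 = 504.

504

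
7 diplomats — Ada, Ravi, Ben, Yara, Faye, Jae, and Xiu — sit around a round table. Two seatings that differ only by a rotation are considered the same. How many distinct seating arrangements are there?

Seat Ada anywhere (absorbing the rotational symmetry), then permute the other 6: (6)! = 720.

720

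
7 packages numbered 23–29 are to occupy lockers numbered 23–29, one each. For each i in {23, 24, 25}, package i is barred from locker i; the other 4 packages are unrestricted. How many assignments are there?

Let Aᵢ (for i ∈ {23, 24, 25}) be the placements that put package i in its forbidden locker. Any j of these fix j positions, leaving (7−j)! ways to fill the rest, and there are C(3,j) ways to pick which j.
By inclusion–exclusion, the number of valid placements is Σ_{j=0}^{3} (−1)^j C(3,j)·(7−j)!.
Computing: 5040 − 2160 + 360 − 24 = 3216.

3216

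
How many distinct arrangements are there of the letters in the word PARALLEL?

The 8 letters of PARALLEL have repeats: A appearing twice and L appearing 3 times.
So there are 8! / (3!·2!) = 3360 distinguishable arrangements.

3360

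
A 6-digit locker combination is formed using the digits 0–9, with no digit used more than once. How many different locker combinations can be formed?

151200

Choose and order 6 of the 10 symbols: the first digit has 10 options, the next 9, and so on down to 5.
10 × 9 × 8 × 7 × 6 × 5 = 151200.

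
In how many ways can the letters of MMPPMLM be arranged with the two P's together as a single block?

30

Treat the 2 copies of P as a single block. The multiset to arrange is then {PP, L, M, M, M, M}, 6 items in all.
That gives (6)!/(4!) = 30 arrangements.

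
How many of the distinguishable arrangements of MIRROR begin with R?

Fix R in the first position and arrange the remaining 5 letters.
Those 5 letters have R appearing twice, giving (5)!/(2!) = 60.

60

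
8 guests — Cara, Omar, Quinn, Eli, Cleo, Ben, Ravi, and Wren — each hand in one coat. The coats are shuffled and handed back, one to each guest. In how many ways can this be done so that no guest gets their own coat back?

This is the derangement count D_8: permutations of 8 items with no fixed point.
By inclusion–exclusion this is Σ_{j=0}^{8} (−1)^j C(8,j)·(8−j)!.
Computing: 40320 − 40320 + 20160 − 6720 + 1680 − 336 + 56 − 8 + 1 = 14833.

14833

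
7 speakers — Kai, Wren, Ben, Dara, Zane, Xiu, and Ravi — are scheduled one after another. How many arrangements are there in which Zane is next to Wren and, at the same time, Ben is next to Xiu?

Treat {Zane,Wren} as one block (2 orders) and {Ben,Xiu} as another (2 orders).
That leaves 5 units to arrange: 2 × 2 × 5! = 4 × 120 = 480.

480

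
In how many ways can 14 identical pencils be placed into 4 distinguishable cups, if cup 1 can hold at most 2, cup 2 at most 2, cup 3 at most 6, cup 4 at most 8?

By stars and bars, unrestricted non-negative solutions to x_1+…+x_4 = 14 number C(14+3,3) = 680.
Subtract solutions that violate a single cap (substitute x_i' = x_i − (cap_i+1)): x_1 ≥ 3 gives C(14,3) = 364; x_2 ≥ 3 gives C(14,3) = 364; x_3 ≥ 7 gives C(10,3) = 120; x_4 ≥ 9 gives C(8,3) = 56. Together 904.
Add back pairs where two caps are both exceeded: 165 + 35 + 10 + 35 + 10 + 0 = 255.
Subtract triples: 4 + 0 + 0 + 0 = 4.
By inclusion–exclusion the count is 680 − 904 + 255 − 4 = 27.

27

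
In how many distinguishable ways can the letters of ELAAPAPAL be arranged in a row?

The 9 letters of ELAAPAPAL have repeats: A appearing 4 times, L appearing twice, and P appearing twice.
Dividing 9! = 362880 by 4!·2!·2! = 96 for the repeated letters gives 3780.

3780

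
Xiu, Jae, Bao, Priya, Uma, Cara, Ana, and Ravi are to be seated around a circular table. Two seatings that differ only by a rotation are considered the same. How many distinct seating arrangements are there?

Fix one person's seat to break rotational symmetry; the remaining 7 people can be arranged in (7)! = 5040 ways.

5040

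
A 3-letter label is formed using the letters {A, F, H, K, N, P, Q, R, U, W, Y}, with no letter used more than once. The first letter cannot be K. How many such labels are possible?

900

The first letter has 11−1 = 10 choices (anything except K).
The remaining 2 letters are filled from the other 10 symbols without repetition: 10 × 9 = 90.
Total: 10 × 90 = 900.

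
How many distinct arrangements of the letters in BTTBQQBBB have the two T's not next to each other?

588

Total arrangements of BTTBQQBBB: 9!/(5!·2!·2!) = 756.
If the two T's are adjacent, glue them into one block, leaving 8 items to arrange: (8)!/(5!·2!) = 168 ways.
Hence 756 − 168 = 588.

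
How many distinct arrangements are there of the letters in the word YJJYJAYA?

560

The 8 letters of YJJYJAYA have repeats: A appearing twice, J appearing 3 times, and Y appearing 3 times.
So there are 8! / (3!·3!·2!) = 560 distinguishable arrangements.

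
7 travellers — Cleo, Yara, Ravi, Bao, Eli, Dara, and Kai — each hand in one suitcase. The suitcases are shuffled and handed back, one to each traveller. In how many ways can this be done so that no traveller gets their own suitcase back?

Count assignments avoiding every fixed point. For any j of the 7 travellers fixed to their own suitcase, the other 7−j can be arranged in (7−j)! ways.
By inclusion–exclusion this is Σ_{j=0}^{7} (−1)^j C(7,j)·(7−j)!.
Computing: 5040 − 5040 + 2520 − 840 + 210 − 42 + 7 − 1 = 1854.

1854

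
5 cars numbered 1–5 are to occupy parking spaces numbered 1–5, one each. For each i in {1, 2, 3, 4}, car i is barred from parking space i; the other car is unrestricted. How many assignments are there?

53

Let Aᵢ (for 1 ≤ i ≤ 4) be the placements that put car i in its forbidden parking space. Any j of these fix j positions, leaving (5−j)! ways to fill the rest, and there are C(4,j) ways to pick which j.
By inclusion–exclusion, the number of valid placements is Σ_{j=0}^{4} (−1)^j C(4,j)·(5−j)!.
Computing: 120 − 96 + 36 − 8 + 1 = 53.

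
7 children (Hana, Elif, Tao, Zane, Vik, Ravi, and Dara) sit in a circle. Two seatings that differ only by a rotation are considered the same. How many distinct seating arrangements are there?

Fix one person's seat to break rotational symmetry; the remaining 6 people can be arranged in (6)! = 720 ways.

720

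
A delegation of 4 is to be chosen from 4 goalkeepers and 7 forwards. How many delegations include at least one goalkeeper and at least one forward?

294

Unrestricted: C(11,4) = 330 ways to pick any 4 of the 11.
Subtract selections that omit an entire group: no goalkeepers → C(7,4) = 35; no forwards → C(4,4) = 1.
Both groups omitted at once is impossible, so 330 − 36 = 294.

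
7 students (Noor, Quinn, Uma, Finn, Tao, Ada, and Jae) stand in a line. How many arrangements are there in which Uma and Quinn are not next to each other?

Of the 7! = 5040 arrangements, those with Uma and Quinn adjacent number 2 × 6! = 1440 (treat the pair as a block with 2 internal orders).
Complementary counting: 5040 − 1440 = 3600.

3600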